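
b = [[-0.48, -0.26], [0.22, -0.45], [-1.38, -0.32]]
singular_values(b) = [1.52, 0.51]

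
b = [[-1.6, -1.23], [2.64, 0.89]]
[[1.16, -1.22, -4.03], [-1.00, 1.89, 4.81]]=b @ [[-0.11, 0.68, 1.28], [-0.80, 0.11, 1.61]]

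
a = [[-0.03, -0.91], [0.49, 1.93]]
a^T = [[-0.03, 0.49], [-0.91, 1.93]]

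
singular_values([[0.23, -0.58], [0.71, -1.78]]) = [2.02, 0.0]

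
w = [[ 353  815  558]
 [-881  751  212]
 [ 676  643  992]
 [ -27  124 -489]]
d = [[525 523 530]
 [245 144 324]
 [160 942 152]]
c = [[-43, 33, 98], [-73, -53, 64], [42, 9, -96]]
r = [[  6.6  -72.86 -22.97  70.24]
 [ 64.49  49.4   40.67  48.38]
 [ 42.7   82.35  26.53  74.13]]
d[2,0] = 160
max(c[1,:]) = 64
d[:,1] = [523, 144, 942]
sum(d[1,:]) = 713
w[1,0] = -881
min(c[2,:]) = -96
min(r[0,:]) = -72.86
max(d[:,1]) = 942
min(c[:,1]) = -53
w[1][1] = 751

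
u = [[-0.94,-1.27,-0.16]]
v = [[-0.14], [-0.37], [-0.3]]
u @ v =[[0.65]]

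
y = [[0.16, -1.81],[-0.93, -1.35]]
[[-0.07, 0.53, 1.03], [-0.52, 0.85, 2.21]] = y @ [[0.44, -0.44, -1.37], [0.08, -0.33, -0.69]]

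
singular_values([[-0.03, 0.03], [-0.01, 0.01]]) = [0.04, 0.0]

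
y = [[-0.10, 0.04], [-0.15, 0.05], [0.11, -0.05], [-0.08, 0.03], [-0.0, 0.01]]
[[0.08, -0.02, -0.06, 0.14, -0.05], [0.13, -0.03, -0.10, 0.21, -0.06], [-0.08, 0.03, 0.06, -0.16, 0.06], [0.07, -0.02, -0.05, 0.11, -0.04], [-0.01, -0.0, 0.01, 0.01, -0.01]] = y@[[-1.27, 0.03, 0.92, -1.18, 0.12], [-1.18, -0.47, 0.74, 0.58, -0.92]]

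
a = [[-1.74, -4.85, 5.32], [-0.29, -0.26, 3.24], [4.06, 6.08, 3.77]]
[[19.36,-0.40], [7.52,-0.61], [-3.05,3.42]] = a@[[-0.65, 1.94], [-1.4, -0.69], [2.15, -0.07]]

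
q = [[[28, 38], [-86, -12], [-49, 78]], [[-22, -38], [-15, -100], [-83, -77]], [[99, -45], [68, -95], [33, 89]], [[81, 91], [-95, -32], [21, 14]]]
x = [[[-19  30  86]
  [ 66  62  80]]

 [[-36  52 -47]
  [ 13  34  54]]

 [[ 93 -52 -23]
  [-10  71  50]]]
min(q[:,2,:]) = -83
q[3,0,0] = 81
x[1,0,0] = -36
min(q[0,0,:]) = 28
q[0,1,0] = -86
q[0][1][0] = -86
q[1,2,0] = -83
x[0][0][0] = -19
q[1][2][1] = -77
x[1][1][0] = 13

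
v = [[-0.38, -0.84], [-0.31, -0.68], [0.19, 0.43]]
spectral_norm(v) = 1.28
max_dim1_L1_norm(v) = 1.22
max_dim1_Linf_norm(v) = 0.84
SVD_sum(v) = [[-0.38, -0.84], [-0.31, -0.68], [0.19, 0.43]] + [[-0.00, 0.0], [-0.0, 0.0], [-0.00, 0.0]]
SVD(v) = [[-0.72, -0.04], [-0.59, -0.5], [0.37, -0.87]] @ diag([1.2765102300061033, 0.004651095544679303]) @ [[0.41,0.91], [0.91,-0.41]]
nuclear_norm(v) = 1.28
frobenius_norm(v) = 1.28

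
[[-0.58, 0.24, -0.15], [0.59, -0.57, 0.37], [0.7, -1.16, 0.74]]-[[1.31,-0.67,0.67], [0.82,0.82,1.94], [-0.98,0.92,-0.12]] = [[-1.89,  0.91,  -0.82], [-0.23,  -1.39,  -1.57], [1.68,  -2.08,  0.86]]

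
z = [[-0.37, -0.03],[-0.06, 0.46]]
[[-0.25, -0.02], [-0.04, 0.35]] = z @ [[0.68, -0.0], [-0.00, 0.77]]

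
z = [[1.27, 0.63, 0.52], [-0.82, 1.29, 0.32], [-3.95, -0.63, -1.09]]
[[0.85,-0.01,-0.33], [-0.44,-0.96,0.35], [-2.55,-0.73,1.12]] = z@[[0.49, 0.32, -0.28], [-0.20, -0.49, 0.11], [0.68, -0.21, -0.08]]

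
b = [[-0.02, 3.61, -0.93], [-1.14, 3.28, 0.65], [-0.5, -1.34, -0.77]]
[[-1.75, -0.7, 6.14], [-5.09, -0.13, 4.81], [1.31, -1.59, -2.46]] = b @ [[1.45, 1.09, 0.56], [-0.8, 0.11, 1.68], [-1.25, 1.16, -0.09]]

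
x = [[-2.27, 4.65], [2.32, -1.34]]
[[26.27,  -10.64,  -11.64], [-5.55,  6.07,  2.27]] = x @ [[1.21,1.80,-0.65], [6.24,-1.41,-2.82]]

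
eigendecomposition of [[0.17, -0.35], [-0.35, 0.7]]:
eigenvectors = [[-0.90, 0.45],  [-0.45, -0.90]]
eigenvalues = [-0.0, 0.87]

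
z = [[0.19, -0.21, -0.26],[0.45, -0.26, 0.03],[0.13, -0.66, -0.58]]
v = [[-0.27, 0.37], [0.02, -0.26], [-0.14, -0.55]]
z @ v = [[-0.02, 0.27], [-0.13, 0.22], [0.03, 0.54]]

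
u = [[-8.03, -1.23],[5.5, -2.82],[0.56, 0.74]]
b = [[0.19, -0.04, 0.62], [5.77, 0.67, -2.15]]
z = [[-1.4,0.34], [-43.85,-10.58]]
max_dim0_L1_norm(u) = 14.09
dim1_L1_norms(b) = [0.85, 8.59]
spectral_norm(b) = 6.19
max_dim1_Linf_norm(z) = 43.85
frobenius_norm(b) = 6.23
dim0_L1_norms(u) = [14.09, 4.79]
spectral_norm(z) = 45.13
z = b @ u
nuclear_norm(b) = 6.84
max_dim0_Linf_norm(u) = 8.03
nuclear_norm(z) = 45.79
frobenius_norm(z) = 45.13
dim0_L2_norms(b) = [5.77, 0.67, 2.24]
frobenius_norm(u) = 10.25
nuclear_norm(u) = 12.88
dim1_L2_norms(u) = [8.12, 6.18, 0.93]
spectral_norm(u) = 9.77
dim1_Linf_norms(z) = [1.4, 43.85]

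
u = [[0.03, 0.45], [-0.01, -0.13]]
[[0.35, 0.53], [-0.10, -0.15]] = u @ [[-1.77, 0.59], [0.9, 1.13]]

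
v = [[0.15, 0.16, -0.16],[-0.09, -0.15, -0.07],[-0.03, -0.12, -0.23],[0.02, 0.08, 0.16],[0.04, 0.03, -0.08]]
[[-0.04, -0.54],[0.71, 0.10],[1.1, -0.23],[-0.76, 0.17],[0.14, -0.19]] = v @ [[-2.95,0.06], [-1.22,-1.58], [-3.74,1.83]]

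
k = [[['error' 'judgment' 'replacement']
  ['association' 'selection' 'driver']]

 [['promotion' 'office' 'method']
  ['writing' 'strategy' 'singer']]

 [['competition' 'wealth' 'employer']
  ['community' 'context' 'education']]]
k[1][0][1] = 'office'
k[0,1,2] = 'driver'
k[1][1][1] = 'strategy'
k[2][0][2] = 'employer'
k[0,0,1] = 'judgment'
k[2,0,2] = 'employer'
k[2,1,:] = ['community', 'context', 'education']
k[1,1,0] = 'writing'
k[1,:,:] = [['promotion', 'office', 'method'], ['writing', 'strategy', 'singer']]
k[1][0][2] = 'method'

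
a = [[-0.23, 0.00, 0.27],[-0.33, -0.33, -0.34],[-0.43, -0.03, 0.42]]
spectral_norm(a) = 0.70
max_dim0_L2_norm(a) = 0.6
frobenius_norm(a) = 0.91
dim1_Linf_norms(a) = [0.27, 0.34, 0.43]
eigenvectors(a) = [[0.04, -0.44, 0.41], [-1.0, 0.80, -0.70], [-0.01, -0.42, 0.58]]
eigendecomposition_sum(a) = [[0.03, 0.02, -0.01],[-0.76, -0.36, 0.11],[-0.01, -0.01, 0.0]] + [[0.1,0.01,-0.07], [-0.19,-0.01,0.12], [0.10,0.01,-0.06]] + [[-0.37, -0.02, 0.34],[0.62, 0.04, -0.57],[-0.52, -0.03, 0.48]]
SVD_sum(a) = [[-0.25,-0.01,0.25], [0.00,0.00,-0.00], [-0.42,-0.02,0.43]] + [[0.02, 0.02, 0.02], [-0.33, -0.33, -0.34], [-0.01, -0.01, -0.01]] + [[0.0, -0.0, 0.0], [0.0, -0.0, 0.00], [-0.00, 0.00, -0.0]]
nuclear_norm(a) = 1.28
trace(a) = -0.14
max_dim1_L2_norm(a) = 0.6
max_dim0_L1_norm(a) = 1.03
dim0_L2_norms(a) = [0.59, 0.33, 0.6]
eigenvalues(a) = [-0.32, 0.03, 0.15]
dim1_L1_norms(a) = [0.5, 1.0, 0.88]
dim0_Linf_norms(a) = [0.43, 0.33, 0.42]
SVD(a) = [[-0.51, 0.05, -0.86],[0.00, -1.00, -0.05],[-0.86, -0.03, 0.51]] @ diag([0.697844730613393, 0.5782736545728052, 0.003508900416511892]) @ [[0.7, 0.04, -0.72], [0.57, 0.57, 0.59], [-0.43, 0.82, -0.38]]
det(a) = -0.00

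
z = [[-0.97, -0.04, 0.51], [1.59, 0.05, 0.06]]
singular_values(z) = [1.88, 0.46]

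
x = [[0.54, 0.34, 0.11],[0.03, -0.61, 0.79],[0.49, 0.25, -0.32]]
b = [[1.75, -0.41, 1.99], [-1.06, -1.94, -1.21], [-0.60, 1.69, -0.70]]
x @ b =[[0.52, -0.7, 0.59], [0.23, 2.51, 0.24], [0.78, -1.23, 0.9]]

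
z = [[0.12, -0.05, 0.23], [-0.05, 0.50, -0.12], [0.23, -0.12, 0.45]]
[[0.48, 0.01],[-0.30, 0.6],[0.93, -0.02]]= z @ [[1.60, 0.34], [-0.15, 1.26], [1.20, 0.12]]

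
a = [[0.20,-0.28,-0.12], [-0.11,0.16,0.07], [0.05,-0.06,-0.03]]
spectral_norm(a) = 0.43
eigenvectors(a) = [[-0.86,0.75,0.03], [0.48,0.26,-0.37], [-0.20,0.61,0.93]]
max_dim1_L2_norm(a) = 0.36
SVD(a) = [[-0.85, -0.02, -0.52],  [0.48, -0.41, -0.77],  [-0.2, -0.91, 0.36]] @ diag([0.4270186663892331, 0.006906554446251195, 0.002712574578129868]) @ [[-0.55,0.77,0.33],[-0.75,-0.63,0.21],[-0.37,0.13,-0.92]]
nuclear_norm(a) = 0.44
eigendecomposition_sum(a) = [[0.20, -0.29, -0.12], [-0.11, 0.16, 0.07], [0.05, -0.07, -0.03]] + [[0.0,0.01,0.0],[0.00,0.00,0.0],[0.00,0.00,0.00]] + [[0.00, 0.0, -0.0], [-0.0, -0.0, 0.00], [0.0, 0.0, -0.0]]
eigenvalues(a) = [0.33, 0.01, -0.0]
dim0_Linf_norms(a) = [0.2, 0.28, 0.12]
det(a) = -0.00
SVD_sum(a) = [[0.2,  -0.28,  -0.12], [-0.11,  0.16,  0.07], [0.05,  -0.06,  -0.03]] + [[0.0, 0.00, -0.00], [0.00, 0.0, -0.0], [0.0, 0.00, -0.00]] + [[0.00, -0.00, 0.00],[0.00, -0.00, 0.0],[-0.0, 0.00, -0.00]]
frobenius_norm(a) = 0.43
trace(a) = 0.33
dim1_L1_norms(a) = [0.6, 0.34, 0.14]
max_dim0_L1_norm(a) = 0.5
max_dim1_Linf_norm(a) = 0.28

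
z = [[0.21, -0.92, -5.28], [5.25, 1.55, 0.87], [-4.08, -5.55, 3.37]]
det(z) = 142.109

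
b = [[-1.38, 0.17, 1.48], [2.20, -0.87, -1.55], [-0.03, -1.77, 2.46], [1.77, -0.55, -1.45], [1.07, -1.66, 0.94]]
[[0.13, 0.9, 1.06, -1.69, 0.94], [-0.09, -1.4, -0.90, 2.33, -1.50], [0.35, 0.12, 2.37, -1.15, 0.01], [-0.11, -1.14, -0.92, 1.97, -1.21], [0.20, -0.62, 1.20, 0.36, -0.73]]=b@ [[-0.27, -0.51, -0.52, 0.61, -0.12],[-0.36, 0.11, -0.87, -0.14, 0.62],[-0.12, 0.12, 0.33, -0.56, 0.45]]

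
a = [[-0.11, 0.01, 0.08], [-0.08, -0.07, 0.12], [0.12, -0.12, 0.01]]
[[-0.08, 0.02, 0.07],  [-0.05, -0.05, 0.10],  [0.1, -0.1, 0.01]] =a @ [[0.72, -0.13, -0.03], [-0.13, 0.71, -0.05], [-0.03, -0.05, 0.80]]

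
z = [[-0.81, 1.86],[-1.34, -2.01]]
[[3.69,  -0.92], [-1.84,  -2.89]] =z @ [[-0.97, 1.75], [1.56, 0.27]]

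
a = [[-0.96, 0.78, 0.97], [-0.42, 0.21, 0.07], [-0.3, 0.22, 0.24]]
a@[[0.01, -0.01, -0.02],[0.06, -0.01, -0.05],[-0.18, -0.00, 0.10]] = [[-0.14, 0.00, 0.08], [-0.0, 0.0, 0.00], [-0.03, 0.00, 0.02]]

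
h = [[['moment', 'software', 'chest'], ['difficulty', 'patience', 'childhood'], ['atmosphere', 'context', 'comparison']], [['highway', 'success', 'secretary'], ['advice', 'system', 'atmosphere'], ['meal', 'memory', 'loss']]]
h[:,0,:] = [['moment', 'software', 'chest'], ['highway', 'success', 'secretary']]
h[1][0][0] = 'highway'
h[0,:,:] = [['moment', 'software', 'chest'], ['difficulty', 'patience', 'childhood'], ['atmosphere', 'context', 'comparison']]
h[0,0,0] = 'moment'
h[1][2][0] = 'meal'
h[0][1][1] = 'patience'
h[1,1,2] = 'atmosphere'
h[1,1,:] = ['advice', 'system', 'atmosphere']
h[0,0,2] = 'chest'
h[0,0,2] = 'chest'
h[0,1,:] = ['difficulty', 'patience', 'childhood']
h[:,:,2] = [['chest', 'childhood', 'comparison'], ['secretary', 'atmosphere', 'loss']]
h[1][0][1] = 'success'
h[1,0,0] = 'highway'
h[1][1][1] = 'system'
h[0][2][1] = 'context'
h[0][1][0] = 'difficulty'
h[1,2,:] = ['meal', 'memory', 'loss']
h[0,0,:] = ['moment', 'software', 'chest']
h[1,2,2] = 'loss'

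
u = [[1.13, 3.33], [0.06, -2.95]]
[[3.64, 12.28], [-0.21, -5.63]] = u@[[2.84, 4.94], [0.13, 2.01]]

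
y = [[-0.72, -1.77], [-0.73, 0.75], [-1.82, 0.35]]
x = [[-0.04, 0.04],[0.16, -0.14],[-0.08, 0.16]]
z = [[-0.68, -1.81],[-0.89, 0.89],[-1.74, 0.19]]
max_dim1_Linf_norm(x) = 0.16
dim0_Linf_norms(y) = [1.82, 1.77]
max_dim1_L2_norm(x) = 0.21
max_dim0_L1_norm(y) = 3.27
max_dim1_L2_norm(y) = 1.91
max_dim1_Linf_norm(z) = 1.81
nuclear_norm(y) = 4.04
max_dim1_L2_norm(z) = 1.93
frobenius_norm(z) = 2.90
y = z + x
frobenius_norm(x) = 0.28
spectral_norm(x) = 0.28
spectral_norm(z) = 2.08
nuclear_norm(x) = 0.33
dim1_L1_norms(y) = [2.49, 1.48, 2.17]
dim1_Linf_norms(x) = [0.04, 0.16, 0.16]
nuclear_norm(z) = 4.09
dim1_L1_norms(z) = [2.49, 1.78, 1.93]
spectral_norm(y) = 2.09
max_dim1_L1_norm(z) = 2.49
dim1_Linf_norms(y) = [1.77, 0.75, 1.82]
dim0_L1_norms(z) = [3.31, 2.89]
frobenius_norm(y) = 2.86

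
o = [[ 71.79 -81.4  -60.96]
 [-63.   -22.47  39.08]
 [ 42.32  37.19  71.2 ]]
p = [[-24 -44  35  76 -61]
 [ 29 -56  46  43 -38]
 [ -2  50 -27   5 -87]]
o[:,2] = [-60.96, 39.08, 71.2]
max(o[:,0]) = 71.79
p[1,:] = [29, -56, 46, 43, -38]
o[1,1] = -22.47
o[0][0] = 71.79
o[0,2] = -60.96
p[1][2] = 46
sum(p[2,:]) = -61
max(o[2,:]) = 71.2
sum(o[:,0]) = 51.11000000000001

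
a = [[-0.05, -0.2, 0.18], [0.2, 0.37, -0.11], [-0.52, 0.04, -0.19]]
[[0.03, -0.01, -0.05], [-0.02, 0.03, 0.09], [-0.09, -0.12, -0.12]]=a @ [[0.15, 0.23, 0.28],[-0.12, -0.05, 0.06],[0.06, -0.02, -0.12]]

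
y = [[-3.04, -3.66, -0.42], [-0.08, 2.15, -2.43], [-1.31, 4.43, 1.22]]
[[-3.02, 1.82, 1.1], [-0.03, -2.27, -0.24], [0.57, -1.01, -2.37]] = y @ [[0.65, -0.16, 0.17], [0.26, -0.43, -0.41], [0.22, 0.56, -0.27]]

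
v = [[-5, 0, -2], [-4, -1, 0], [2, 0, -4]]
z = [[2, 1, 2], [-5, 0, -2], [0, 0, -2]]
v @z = [[-10, -5, -6], [-3, -4, -6], [4, 2, 12]]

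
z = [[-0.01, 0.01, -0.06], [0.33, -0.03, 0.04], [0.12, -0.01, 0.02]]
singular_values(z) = [0.36, 0.06, 0.0]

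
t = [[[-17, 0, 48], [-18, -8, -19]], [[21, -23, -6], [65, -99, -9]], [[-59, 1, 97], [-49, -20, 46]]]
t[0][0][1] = 0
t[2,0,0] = -59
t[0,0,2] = 48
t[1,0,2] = -6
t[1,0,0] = 21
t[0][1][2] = -19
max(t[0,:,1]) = 0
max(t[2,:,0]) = -49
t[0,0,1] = 0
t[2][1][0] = -49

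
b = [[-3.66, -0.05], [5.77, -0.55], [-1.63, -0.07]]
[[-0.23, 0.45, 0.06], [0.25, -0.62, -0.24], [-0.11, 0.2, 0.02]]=b @ [[0.06, -0.12, -0.02], [0.18, -0.13, 0.22]]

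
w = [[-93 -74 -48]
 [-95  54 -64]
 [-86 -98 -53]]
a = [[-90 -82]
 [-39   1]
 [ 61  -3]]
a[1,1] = 1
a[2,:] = [61, -3]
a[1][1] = 1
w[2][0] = -86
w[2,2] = -53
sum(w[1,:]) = -105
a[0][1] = -82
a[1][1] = 1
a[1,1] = 1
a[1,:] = [-39, 1]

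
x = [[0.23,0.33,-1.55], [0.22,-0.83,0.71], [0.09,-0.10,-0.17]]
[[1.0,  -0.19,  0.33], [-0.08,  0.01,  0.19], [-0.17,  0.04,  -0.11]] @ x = [[0.22, 0.45, -1.74],  [0.00, -0.05, 0.10],  [-0.04, -0.08, 0.31]]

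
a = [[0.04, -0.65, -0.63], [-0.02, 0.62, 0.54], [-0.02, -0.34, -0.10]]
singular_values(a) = [1.26, 0.16, 0.01]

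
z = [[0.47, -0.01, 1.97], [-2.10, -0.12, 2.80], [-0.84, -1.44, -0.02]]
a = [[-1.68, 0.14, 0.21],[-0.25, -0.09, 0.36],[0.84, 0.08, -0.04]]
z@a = [[0.87, 0.22, 0.02],[5.91, -0.06, -0.6],[1.75, 0.01, -0.69]]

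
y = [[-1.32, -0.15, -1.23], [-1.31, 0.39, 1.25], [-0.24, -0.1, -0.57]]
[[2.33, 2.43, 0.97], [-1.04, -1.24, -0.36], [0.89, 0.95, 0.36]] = y@[[-0.48, -0.46, -0.22],[0.2, 0.06, 0.17],[-1.4, -1.49, -0.57]]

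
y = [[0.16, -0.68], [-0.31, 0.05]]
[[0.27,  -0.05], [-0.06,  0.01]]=y@ [[0.14, -0.02], [-0.36, 0.07]]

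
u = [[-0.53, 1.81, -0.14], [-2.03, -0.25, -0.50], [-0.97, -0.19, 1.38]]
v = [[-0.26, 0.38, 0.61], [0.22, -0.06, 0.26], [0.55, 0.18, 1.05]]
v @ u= [[-1.23, -0.68, 0.69], [-0.25, 0.36, 0.36], [-1.68, 0.75, 1.28]]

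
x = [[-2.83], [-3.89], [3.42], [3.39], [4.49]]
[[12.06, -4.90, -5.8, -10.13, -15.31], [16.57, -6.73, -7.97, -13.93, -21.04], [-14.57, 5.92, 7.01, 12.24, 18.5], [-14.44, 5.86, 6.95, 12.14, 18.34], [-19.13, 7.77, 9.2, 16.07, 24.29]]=x @ [[-4.26,1.73,2.05,3.58,5.41]]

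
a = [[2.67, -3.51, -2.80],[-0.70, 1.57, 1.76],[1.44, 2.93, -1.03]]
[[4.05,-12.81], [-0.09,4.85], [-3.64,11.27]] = a @ [[1.61, -0.76], [-1.39, 3.87], [1.83, -1.00]]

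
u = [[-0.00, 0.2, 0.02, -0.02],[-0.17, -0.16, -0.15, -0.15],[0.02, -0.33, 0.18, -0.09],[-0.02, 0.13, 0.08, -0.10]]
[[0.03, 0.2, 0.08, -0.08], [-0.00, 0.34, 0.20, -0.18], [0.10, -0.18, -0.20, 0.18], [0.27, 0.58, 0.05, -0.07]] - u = [[0.03,  0.0,  0.06,  -0.06], [0.17,  0.5,  0.35,  -0.03], [0.08,  0.15,  -0.38,  0.27], [0.29,  0.45,  -0.03,  0.03]]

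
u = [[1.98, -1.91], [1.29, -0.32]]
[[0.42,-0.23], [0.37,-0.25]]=u@[[0.31, -0.22], [0.1, -0.11]]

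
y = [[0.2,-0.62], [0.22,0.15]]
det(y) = 0.17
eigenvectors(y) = [[(-0.86+0j), (-0.86-0j)], [-0.03+0.51j, -0.03-0.51j]]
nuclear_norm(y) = 0.91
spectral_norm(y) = 0.66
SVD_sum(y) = [[0.17, -0.63], [-0.02, 0.09]] + [[0.03, 0.01],[0.24, 0.06]]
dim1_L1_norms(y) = [0.82, 0.37]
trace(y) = 0.35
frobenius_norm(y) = 0.70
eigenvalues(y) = [(0.18+0.37j), (0.18-0.37j)]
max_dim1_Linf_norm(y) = 0.62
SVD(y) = [[-0.99, 0.13], [0.13, 0.99]] @ diag([0.6565564437074637, 0.2534435562925363]) @ [[-0.26, 0.97], [0.97, 0.26]]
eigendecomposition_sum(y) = [[(0.1+0.18j), -0.31+0.15j], [0.11-0.05j, (0.08+0.19j)]] + [[0.10-0.18j, (-0.31-0.15j)], [0.11+0.05j, (0.08-0.19j)]]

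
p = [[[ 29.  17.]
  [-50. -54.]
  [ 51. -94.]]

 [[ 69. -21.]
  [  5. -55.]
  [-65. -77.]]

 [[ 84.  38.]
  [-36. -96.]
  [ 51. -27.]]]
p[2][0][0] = 84.0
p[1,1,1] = -55.0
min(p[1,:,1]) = -77.0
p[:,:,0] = [[29.0, -50.0, 51.0], [69.0, 5.0, -65.0], [84.0, -36.0, 51.0]]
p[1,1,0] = 5.0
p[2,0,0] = 84.0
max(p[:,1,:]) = 5.0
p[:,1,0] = [-50.0, 5.0, -36.0]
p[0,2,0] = 51.0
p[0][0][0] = 29.0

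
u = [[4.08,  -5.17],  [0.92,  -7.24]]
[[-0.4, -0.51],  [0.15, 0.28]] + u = [[3.68, -5.68], [1.07, -6.96]]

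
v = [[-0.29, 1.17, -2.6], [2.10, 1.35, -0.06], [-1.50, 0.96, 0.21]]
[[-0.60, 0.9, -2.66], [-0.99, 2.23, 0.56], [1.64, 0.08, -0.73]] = v@ [[-0.74,0.5,0.45], [0.44,0.87,-0.25], [0.51,-0.01,0.86]]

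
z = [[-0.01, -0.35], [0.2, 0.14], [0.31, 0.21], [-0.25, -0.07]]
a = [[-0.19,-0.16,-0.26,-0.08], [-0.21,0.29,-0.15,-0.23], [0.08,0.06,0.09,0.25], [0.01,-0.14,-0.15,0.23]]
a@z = [[-0.09, -0.0], [0.07, 0.10], [-0.02, -0.02], [-0.13, -0.07]]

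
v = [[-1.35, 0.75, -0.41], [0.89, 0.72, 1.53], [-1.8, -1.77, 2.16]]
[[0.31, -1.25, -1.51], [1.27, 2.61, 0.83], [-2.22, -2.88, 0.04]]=v @ [[0.33,  1.29,  0.78], [1.08,  0.94,  -0.45], [0.13,  0.51,  0.30]]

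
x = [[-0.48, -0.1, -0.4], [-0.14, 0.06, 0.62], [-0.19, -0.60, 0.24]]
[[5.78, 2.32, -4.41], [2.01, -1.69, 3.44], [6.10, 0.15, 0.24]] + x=[[5.30,2.22,-4.81], [1.87,-1.63,4.06], [5.91,-0.45,0.48]]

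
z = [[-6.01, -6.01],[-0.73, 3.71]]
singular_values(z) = [8.79, 3.03]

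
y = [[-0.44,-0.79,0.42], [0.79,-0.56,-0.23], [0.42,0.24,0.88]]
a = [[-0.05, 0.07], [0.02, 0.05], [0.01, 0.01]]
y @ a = [[0.01, -0.07],[-0.05, 0.03],[-0.01, 0.05]]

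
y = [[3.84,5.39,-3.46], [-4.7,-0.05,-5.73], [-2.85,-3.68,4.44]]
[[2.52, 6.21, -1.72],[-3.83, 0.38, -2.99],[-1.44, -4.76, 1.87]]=y @ [[0.57, 0.19, 0.2],[0.19, 0.87, -0.23],[0.2, -0.23, 0.36]]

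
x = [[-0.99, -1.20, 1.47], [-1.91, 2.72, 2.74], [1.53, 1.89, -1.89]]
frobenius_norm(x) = 5.71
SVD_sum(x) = [[-0.78,0.37,1.08], [-2.22,1.07,3.09], [1.03,-0.49,-1.43]] + [[-0.30, -1.57, 0.33], [0.31, 1.65, -0.35], [0.45, 2.39, -0.50]] + [[0.08, -0.00, 0.06], [-0.00, 0.00, -0.00], [0.06, -0.00, 0.04]]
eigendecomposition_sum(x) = [[-1.21, -0.67, 1.63], [-1.03, -0.57, 1.39], [1.72, 0.95, -2.32]] + [[0.08, -0.0, 0.06],  [-0.0, 0.00, -0.0],  [0.06, -0.0, 0.04]] + [[0.14, -0.53, -0.22], [-0.88, 3.29, 1.35], [-0.25, 0.95, 0.39]]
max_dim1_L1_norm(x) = 7.37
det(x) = -1.91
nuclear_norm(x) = 8.12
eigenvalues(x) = [-4.1, 0.12, 3.82]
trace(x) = -0.16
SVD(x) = [[-0.30, 0.48, 0.83], [-0.87, -0.50, -0.03], [0.40, -0.72, 0.56]] @ diag([4.566231868200155, 3.4285411075857577, 0.1217883386370217]) @ [[0.56, -0.27, -0.78], [-0.18, -0.96, 0.2], [0.81, -0.03, 0.59]]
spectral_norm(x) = 4.57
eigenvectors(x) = [[0.52, 0.81, -0.15],[0.44, -0.03, 0.95],[-0.73, 0.59, 0.27]]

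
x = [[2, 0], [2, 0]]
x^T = [[2, 2], [0, 0]]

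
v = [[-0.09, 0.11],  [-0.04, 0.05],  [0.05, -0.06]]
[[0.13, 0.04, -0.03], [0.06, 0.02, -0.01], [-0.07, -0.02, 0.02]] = v @ [[0.09, 0.02, -0.02], [1.29, 0.34, -0.31]]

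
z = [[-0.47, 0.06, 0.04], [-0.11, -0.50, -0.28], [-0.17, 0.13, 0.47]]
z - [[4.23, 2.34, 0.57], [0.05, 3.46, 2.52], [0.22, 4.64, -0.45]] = [[-4.70, -2.28, -0.53], [-0.16, -3.96, -2.8], [-0.39, -4.51, 0.92]]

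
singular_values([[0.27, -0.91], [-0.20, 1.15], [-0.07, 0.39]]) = [1.55, 0.09]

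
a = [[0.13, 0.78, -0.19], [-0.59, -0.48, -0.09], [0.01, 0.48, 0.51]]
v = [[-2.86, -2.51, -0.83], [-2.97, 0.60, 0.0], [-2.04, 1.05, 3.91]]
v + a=[[-2.73,-1.73,-1.02], [-3.56,0.12,-0.09], [-2.03,1.53,4.42]]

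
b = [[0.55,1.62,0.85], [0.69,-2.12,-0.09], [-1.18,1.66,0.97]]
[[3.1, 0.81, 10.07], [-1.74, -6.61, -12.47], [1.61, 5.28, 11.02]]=b@ [[0.95, -2.65, -0.34], [1.09, 2.33, 5.72], [0.95, -1.77, 1.16]]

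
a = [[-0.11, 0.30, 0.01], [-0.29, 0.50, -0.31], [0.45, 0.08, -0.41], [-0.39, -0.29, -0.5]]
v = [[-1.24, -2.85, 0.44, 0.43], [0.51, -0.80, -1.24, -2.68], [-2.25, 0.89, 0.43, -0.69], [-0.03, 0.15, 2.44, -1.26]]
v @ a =[[0.99, -1.89, 0.48], [0.66, 0.43, 2.10], [0.45, 0.00, -0.13], [1.55, 0.63, -0.42]]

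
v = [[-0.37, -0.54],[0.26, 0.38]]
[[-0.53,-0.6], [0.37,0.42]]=v @ [[0.66, 0.74], [0.53, 0.60]]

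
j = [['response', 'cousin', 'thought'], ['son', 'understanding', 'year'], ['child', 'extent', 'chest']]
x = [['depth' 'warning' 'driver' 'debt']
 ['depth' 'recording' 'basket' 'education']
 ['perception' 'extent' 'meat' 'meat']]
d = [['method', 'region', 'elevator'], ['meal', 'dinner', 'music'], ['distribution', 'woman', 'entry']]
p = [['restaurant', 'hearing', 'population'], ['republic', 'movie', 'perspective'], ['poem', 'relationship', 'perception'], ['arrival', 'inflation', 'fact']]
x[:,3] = ['debt', 'education', 'meat']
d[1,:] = ['meal', 'dinner', 'music']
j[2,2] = 'chest'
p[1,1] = 'movie'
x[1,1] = 'recording'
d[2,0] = 'distribution'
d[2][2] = 'entry'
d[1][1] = 'dinner'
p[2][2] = 'perception'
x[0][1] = 'warning'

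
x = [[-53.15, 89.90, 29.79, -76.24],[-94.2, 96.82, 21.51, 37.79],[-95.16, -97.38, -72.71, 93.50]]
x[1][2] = 21.51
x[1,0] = -94.2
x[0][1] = 89.9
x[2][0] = -95.16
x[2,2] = -72.71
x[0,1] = 89.9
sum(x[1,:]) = 61.91999999999999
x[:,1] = [89.9, 96.82, -97.38]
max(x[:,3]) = 93.5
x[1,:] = [-94.2, 96.82, 21.51, 37.79]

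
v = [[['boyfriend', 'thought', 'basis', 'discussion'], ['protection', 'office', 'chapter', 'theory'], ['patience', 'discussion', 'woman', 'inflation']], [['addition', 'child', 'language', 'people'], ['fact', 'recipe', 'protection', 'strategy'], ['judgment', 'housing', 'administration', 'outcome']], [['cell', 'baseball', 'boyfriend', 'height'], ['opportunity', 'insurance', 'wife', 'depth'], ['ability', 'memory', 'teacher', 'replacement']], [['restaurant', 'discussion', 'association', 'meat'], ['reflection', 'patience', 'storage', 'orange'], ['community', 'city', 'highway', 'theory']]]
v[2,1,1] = 'insurance'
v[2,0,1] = 'baseball'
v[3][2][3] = 'theory'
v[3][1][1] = 'patience'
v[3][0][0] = 'restaurant'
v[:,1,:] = [['protection', 'office', 'chapter', 'theory'], ['fact', 'recipe', 'protection', 'strategy'], ['opportunity', 'insurance', 'wife', 'depth'], ['reflection', 'patience', 'storage', 'orange']]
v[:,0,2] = ['basis', 'language', 'boyfriend', 'association']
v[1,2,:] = ['judgment', 'housing', 'administration', 'outcome']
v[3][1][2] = 'storage'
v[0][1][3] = 'theory'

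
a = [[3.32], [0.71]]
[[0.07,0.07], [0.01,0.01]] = a@ [[0.02, 0.02]]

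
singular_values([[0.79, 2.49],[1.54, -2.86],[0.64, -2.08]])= [4.43, 1.59]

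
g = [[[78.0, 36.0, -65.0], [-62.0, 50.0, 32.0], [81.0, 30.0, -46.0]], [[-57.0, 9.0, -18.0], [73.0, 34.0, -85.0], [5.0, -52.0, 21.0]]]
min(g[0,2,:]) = -46.0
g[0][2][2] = -46.0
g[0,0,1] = 36.0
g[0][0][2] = -65.0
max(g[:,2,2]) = 21.0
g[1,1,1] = 34.0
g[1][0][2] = -18.0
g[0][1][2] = 32.0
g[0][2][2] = -46.0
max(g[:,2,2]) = 21.0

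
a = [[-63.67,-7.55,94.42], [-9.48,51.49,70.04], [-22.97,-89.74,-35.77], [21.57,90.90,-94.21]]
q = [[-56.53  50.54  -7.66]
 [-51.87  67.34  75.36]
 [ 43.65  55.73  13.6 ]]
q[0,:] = [-56.53, 50.54, -7.66]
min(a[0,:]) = -63.67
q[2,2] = 13.6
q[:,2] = [-7.66, 75.36, 13.6]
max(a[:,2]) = 94.42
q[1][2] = 75.36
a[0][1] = -7.55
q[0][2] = -7.66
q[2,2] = 13.6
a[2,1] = -89.74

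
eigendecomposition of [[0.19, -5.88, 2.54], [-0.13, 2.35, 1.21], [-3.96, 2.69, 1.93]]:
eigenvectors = [[(-0.72+0j), (-0.72-0j), (0.19+0j)], [-0.12+0.14j, (-0.12-0.14j), (-0.5+0j)], [(-0.24-0.62j), -0.24+0.62j, -0.84+0.00j]]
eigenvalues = [(0.02+3.35j), (0.02-3.35j), (4.43+0j)]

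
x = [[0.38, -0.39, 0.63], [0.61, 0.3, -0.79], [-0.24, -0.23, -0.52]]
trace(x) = 0.16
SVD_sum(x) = [[-0.1, -0.20, 0.61], [0.15, 0.29, -0.87], [0.06, 0.12, -0.35]] + [[0.46, 0.03, 0.09],  [0.46, 0.03, 0.09],  [-0.34, -0.02, -0.07]] + [[0.03, -0.22, -0.07], [0.0, -0.02, -0.01], [0.04, -0.32, -0.1]]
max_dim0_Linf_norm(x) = 0.79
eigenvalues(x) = [(0.42+0.6j), (0.42-0.6j), (-0.68+0j)]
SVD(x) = [[0.54, 0.62, 0.56], [-0.78, 0.63, 0.06], [-0.31, -0.47, 0.82]] @ diag([1.1968679804345916, 0.7466631906913843, 0.4129178091061021]) @ [[-0.16, -0.31, 0.94], [0.98, 0.07, 0.19], [0.13, -0.95, -0.29]]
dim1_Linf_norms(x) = [0.63, 0.79, 0.52]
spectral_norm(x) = 1.20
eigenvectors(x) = [[(-0.1+0.65j), -0.10-0.65j, -0.17+0.00j],[(0.73+0j), 0.73-0.00j, 0.68+0.00j],[-0.18-0.05j, -0.18+0.05j, 0.71+0.00j]]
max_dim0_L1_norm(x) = 1.94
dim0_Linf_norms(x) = [0.61, 0.39, 0.79]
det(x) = -0.37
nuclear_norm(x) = 2.36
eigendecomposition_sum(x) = [[0.19+0.33j,(-0.21+0.17j),0.25-0.08j], [(0.32-0.25j),0.22+0.20j,(-0.13-0.26j)], [-0.10+0.04j,-0.04-0.07j,0.02+0.07j]] + [[0.19-0.33j, (-0.21-0.17j), (0.25+0.08j)], [(0.32+0.25j), 0.22-0.20j, (-0.13+0.26j)], [-0.10-0.04j, (-0.04+0.07j), 0.02-0.07j]] + [[(0.01-0j), 0.04-0.00j, (0.13+0j)], [(-0.04+0j), (-0.14+0j), (-0.53-0j)], [-0.04+0.00j, -0.15+0.00j, -0.55-0.00j]]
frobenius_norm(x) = 1.47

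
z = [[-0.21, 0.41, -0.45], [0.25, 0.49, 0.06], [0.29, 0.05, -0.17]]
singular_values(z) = [0.71, 0.5, 0.29]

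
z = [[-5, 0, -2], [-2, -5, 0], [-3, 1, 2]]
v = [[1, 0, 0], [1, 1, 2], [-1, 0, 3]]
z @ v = [[-3, 0, -6], [-7, -5, -10], [-4, 1, 8]]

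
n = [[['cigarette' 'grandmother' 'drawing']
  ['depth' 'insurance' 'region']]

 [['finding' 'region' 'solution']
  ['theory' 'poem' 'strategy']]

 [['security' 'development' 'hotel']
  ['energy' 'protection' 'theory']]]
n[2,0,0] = 'security'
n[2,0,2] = 'hotel'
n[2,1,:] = ['energy', 'protection', 'theory']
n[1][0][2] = 'solution'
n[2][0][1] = 'development'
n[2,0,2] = 'hotel'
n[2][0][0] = 'security'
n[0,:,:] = [['cigarette', 'grandmother', 'drawing'], ['depth', 'insurance', 'region']]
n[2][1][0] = 'energy'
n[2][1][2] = 'theory'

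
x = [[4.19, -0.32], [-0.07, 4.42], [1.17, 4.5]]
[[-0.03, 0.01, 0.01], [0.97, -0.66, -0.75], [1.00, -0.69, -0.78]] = x @ [[0.01, -0.01, -0.01], [0.22, -0.15, -0.17]]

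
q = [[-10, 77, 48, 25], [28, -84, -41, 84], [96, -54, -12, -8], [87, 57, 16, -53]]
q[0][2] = 48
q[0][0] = -10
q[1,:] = [28, -84, -41, 84]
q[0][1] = 77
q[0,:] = [-10, 77, 48, 25]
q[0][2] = 48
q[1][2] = -41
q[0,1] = 77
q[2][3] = -8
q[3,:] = [87, 57, 16, -53]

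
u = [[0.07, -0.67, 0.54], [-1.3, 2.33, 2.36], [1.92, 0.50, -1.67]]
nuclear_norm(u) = 6.57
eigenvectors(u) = [[-0.29, -0.78, -0.25], [-0.47, 0.23, 0.97], [0.83, -0.59, 0.0]]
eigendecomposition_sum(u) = [[-0.52, -0.14, 0.64], [-0.87, -0.22, 1.06], [1.53, 0.4, -1.86]] + [[0.52, 0.13, 0.25], [-0.15, -0.04, -0.07], [0.39, 0.1, 0.19]] + [[0.07, -0.67, -0.35], [-0.28, 2.59, 1.38], [-0.0, 0.00, 0.0]]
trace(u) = 0.73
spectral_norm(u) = 3.97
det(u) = -4.70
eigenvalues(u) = [-2.61, 0.67, 2.67]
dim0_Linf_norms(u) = [1.92, 2.33, 2.36]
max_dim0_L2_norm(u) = 2.94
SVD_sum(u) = [[-0.03, 0.03, 0.04], [-1.8, 1.51, 2.49], [1.06, -0.88, -1.46]] + [[-0.3, -0.57, 0.13], [0.44, 0.84, -0.19], [0.74, 1.42, -0.32]] + [[0.4, -0.13, 0.37], [0.06, -0.02, 0.06], [0.12, -0.04, 0.11]]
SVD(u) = [[0.02, 0.33, -0.94],[0.86, -0.48, -0.15],[-0.51, -0.81, -0.29]] @ diag([3.970808686208256, 2.0112388550939877, 0.5888944262712027]) @ [[-0.53, 0.44, 0.73], [-0.45, -0.87, 0.20], [-0.72, 0.23, -0.66]]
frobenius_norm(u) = 4.49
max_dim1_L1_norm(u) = 5.99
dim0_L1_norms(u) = [3.29, 3.5, 4.57]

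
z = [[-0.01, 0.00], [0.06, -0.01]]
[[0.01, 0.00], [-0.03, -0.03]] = z @[[-0.72,-0.37],[-1.30,0.35]]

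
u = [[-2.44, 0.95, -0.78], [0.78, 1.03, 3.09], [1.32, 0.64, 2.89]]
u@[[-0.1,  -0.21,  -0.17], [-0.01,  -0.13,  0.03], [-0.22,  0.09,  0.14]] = [[0.41, 0.32, 0.33], [-0.77, -0.02, 0.33], [-0.77, -0.10, 0.2]]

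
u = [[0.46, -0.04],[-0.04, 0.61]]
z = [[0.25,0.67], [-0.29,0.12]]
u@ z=[[0.13, 0.30], [-0.19, 0.05]]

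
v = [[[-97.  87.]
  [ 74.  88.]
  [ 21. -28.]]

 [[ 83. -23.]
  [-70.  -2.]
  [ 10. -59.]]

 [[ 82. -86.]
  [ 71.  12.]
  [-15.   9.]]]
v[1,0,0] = 83.0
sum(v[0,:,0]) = -2.0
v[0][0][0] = -97.0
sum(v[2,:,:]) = 73.0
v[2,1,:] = [71.0, 12.0]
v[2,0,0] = 82.0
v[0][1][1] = 88.0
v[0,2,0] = 21.0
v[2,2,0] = -15.0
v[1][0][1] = -23.0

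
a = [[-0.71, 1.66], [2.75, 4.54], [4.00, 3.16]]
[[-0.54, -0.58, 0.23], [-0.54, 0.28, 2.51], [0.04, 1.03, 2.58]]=a @[[0.2, 0.40, 0.40], [-0.24, -0.18, 0.31]]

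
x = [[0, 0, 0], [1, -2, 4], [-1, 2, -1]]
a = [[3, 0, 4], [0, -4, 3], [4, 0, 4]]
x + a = [[3, 0, 4], [1, -6, 7], [3, 2, 3]]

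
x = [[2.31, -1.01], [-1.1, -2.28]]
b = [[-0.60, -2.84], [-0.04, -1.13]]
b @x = [[1.74, 7.08], [1.15, 2.62]]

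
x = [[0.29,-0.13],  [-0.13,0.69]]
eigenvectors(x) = [[-0.96, 0.28],[-0.28, -0.96]]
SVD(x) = [[-0.28, 0.96], [0.96, 0.28]] @ diag([0.7285372088375313, 0.25146279116246867]) @ [[-0.28, 0.96], [0.96, 0.28]]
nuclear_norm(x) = 0.98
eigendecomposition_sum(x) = [[0.23, 0.07], [0.07, 0.02]] + [[0.06,-0.2], [-0.2,0.67]]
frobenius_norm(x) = 0.77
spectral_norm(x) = 0.73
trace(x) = 0.98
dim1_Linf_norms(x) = [0.29, 0.69]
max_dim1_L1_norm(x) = 0.82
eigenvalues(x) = [0.25, 0.73]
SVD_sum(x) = [[0.06, -0.2], [-0.2, 0.67]] + [[0.23, 0.07], [0.07, 0.02]]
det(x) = 0.18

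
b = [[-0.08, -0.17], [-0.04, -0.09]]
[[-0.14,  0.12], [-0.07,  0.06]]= b @ [[2.38, -0.99], [-0.27, -0.26]]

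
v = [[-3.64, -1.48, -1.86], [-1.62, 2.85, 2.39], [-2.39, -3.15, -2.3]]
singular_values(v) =[6.43, 3.83, 0.48]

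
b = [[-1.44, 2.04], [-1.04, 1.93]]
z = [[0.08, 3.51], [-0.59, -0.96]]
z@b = [[-3.77, 6.94], [1.85, -3.06]]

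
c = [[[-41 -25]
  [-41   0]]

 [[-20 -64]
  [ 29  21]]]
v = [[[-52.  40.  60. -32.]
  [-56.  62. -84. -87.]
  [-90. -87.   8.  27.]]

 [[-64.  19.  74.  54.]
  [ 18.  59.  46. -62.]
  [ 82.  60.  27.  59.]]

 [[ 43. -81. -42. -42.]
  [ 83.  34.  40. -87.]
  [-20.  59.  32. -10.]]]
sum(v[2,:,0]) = 106.0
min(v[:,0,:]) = -81.0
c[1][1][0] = 29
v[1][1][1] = 59.0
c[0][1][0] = -41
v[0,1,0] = -56.0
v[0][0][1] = 40.0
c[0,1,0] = -41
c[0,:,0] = [-41, -41]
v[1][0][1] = 19.0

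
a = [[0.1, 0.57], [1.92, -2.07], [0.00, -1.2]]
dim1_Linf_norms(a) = [0.57, 2.07, 1.2]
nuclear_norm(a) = 3.88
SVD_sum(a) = [[-0.24,0.32], [1.68,-2.25], [0.57,-0.77]] + [[0.34, 0.25], [0.24, 0.18], [-0.57, -0.43]]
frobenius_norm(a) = 3.12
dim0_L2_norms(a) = [1.92, 2.46]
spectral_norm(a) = 2.99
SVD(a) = [[0.13, 0.48], [-0.94, 0.35], [-0.32, -0.81]] @ diag([2.9938956548814066, 0.8847535293414954]) @ [[-0.6,  0.8],[0.80,  0.6]]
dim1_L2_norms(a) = [0.58, 2.82, 1.2]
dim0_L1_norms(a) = [2.02, 3.84]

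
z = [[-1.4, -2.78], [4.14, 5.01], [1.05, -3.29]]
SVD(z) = [[-0.41, -0.07], [0.86, -0.37], [-0.31, -0.93]] @ diag([7.492352807648387, 2.7783717184212993]) @ [[0.51, 0.86],[-0.86, 0.51]]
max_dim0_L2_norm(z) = 6.61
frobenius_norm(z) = 7.99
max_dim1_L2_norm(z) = 6.5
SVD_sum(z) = [[-1.58, -2.68], [3.26, 5.53], [-1.17, -1.98]] + [[0.18, -0.10], [0.88, -0.52], [2.22, -1.31]]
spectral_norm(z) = 7.49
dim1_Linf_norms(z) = [2.78, 5.01, 3.29]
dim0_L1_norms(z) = [6.59, 11.08]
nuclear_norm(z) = 10.27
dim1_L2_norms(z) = [3.11, 6.5, 3.45]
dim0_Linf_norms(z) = [4.14, 5.01]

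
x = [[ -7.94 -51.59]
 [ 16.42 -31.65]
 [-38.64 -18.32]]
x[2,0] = -38.64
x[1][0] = 16.42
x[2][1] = -18.32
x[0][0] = -7.94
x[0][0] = -7.94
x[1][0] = 16.42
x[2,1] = -18.32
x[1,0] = 16.42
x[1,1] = -31.65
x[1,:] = [16.42, -31.65]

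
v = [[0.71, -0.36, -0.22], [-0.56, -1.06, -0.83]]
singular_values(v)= [1.46, 0.81]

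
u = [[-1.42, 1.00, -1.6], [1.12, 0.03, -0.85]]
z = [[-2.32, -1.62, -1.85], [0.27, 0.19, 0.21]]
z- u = [[-0.90,  -2.62,  -0.25], [-0.85,  0.16,  1.06]]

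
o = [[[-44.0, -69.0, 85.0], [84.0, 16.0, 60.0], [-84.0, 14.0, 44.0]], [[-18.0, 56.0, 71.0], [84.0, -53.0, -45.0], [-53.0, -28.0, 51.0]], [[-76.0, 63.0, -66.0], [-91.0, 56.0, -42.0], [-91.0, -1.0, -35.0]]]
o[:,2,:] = [[-84.0, 14.0, 44.0], [-53.0, -28.0, 51.0], [-91.0, -1.0, -35.0]]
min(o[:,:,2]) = -66.0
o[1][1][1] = -53.0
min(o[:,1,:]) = -91.0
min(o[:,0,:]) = -76.0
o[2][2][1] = -1.0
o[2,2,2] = -35.0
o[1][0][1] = 56.0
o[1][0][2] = 71.0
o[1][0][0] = -18.0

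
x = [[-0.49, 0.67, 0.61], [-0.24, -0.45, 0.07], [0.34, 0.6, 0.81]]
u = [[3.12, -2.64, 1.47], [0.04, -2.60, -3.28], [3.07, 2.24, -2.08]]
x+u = [[2.63, -1.97, 2.08], [-0.2, -3.05, -3.21], [3.41, 2.84, -1.27]]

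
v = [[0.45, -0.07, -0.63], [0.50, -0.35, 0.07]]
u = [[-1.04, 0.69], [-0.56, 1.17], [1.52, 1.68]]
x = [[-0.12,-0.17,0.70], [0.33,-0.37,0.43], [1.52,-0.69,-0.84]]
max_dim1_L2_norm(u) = 2.27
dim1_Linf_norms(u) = [1.04, 1.17, 1.68]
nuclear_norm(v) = 1.36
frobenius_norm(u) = 2.89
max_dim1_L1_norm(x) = 3.05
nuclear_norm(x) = 2.81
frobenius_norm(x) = 2.11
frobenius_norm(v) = 0.99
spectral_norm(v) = 0.85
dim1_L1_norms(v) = [1.15, 0.92]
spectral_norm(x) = 1.91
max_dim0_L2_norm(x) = 1.56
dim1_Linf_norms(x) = [0.7, 0.43, 1.52]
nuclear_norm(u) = 4.04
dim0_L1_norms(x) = [1.97, 1.23, 1.97]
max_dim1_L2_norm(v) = 0.78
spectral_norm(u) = 2.34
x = u @ v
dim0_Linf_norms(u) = [1.52, 1.68]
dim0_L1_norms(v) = [0.95, 0.42, 0.7]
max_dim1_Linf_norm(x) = 1.52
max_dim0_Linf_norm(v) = 0.63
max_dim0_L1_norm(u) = 3.54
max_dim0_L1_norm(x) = 1.97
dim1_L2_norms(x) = [0.73, 0.66, 1.87]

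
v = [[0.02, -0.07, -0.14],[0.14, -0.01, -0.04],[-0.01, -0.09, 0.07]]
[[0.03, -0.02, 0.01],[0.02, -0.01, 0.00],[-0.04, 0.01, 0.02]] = v @ [[0.08, -0.03, -0.01],[0.16, 0.02, -0.21],[-0.31, 0.14, 0.01]]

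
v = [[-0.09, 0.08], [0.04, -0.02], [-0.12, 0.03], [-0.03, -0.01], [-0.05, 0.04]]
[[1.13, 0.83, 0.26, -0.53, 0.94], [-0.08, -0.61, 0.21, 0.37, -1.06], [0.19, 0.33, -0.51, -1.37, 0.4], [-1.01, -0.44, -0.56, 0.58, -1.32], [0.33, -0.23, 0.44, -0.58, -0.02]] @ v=[[-0.13, 0.12], [-0.0, -0.03], [0.08, 0.02], [0.19, -0.15], [-0.07, 0.05]]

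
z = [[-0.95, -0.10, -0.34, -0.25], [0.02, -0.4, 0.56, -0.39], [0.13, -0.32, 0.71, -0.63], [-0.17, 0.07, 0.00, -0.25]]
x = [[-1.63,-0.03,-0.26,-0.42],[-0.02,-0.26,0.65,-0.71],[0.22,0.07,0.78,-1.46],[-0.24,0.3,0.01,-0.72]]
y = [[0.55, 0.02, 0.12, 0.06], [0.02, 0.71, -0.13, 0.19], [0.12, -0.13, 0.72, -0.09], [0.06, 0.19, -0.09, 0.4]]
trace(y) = 2.38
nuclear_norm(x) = 4.29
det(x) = 0.01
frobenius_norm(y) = 1.28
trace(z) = -0.89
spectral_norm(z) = 1.30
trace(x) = -1.83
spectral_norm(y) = 0.93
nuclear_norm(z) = 2.58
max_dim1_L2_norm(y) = 0.75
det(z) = 0.00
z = x @ y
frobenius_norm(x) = 2.71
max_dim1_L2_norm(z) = 1.04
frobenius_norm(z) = 1.68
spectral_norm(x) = 2.03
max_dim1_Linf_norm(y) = 0.72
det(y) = 0.09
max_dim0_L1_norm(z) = 1.61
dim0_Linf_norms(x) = [1.63, 0.3, 0.78, 1.46]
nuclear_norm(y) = 2.38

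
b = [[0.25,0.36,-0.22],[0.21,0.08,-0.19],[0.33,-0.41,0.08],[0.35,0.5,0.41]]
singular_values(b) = [0.81, 0.53, 0.46]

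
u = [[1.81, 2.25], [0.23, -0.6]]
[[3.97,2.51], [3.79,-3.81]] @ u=[[7.76, 7.43], [5.98, 10.81]]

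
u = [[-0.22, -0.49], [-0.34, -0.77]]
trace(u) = -0.99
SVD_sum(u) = [[-0.22, -0.49], [-0.34, -0.77]] + [[-0.00,0.0], [0.0,-0.00]]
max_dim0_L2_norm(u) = 0.91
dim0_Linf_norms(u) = [0.34, 0.77]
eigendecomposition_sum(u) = [[-0.0, 0.00], [0.0, -0.0]] + [[-0.22, -0.49], [-0.34, -0.77]]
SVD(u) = [[-0.54,-0.84], [-0.84,0.54]] @ diag([0.9984949355641243, 0.002804220532593925]) @ [[0.41, 0.91], [0.91, -0.41]]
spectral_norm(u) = 1.00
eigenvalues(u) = [-0.0, -0.99]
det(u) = 0.00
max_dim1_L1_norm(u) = 1.11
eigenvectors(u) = [[0.91, 0.54], [-0.41, 0.84]]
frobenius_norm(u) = 1.00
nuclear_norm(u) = 1.00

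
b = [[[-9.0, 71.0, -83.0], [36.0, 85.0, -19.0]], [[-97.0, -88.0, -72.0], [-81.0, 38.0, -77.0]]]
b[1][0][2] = -72.0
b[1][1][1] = 38.0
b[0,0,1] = 71.0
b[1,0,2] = -72.0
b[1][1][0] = -81.0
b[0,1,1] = 85.0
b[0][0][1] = 71.0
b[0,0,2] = -83.0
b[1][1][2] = -77.0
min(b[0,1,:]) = -19.0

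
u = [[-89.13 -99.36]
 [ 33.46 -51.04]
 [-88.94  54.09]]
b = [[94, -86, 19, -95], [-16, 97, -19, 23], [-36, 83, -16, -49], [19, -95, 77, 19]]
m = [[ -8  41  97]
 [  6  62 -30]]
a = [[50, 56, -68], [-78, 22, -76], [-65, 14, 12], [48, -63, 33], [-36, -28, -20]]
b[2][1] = 83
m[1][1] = 62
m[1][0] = 6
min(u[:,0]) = -89.13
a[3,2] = 33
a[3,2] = 33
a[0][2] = -68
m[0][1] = 41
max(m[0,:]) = 97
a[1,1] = 22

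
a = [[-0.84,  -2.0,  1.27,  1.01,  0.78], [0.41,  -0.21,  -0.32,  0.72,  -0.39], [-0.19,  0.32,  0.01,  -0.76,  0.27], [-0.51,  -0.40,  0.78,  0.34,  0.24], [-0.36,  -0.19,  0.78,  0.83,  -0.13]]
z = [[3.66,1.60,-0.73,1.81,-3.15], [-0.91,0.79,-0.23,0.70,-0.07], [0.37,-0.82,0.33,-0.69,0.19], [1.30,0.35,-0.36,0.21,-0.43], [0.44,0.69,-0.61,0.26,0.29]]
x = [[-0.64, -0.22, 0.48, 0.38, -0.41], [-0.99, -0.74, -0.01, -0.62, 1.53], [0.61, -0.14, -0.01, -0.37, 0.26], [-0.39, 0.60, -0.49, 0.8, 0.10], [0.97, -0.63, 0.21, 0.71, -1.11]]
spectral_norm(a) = 3.15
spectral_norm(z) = 5.65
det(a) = 0.00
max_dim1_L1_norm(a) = 5.9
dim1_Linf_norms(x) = [0.64, 1.53, 0.61, 0.8, 1.11]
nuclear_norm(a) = 5.33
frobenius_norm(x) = 3.22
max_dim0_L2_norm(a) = 2.08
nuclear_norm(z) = 8.54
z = a @ x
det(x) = -0.38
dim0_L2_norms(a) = [1.14, 2.08, 1.71, 1.71, 0.95]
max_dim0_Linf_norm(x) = 1.53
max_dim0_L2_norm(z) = 4.03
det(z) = 0.00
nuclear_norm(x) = 5.97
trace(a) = -0.83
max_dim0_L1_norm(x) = 3.6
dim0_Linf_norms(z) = [3.66, 1.6, 0.73, 1.81, 3.15]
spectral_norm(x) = 2.53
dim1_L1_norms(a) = [5.9, 2.05, 1.55, 2.27, 2.29]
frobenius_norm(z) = 6.04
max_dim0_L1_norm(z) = 6.68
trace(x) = -1.70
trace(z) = 5.28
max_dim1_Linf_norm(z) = 3.66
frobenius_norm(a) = 3.52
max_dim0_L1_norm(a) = 3.66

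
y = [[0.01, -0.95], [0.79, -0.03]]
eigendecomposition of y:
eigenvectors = [[0.74+0.00j, (0.74-0j)], [(0.02-0.67j), 0.02+0.67j]]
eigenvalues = [(-0.01+0.87j), (-0.01-0.87j)]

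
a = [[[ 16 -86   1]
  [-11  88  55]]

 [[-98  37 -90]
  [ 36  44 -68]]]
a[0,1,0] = -11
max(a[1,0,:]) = 37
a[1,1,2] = -68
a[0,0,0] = 16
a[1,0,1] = 37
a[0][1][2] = 55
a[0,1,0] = -11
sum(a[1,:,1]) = 81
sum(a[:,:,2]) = -102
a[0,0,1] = -86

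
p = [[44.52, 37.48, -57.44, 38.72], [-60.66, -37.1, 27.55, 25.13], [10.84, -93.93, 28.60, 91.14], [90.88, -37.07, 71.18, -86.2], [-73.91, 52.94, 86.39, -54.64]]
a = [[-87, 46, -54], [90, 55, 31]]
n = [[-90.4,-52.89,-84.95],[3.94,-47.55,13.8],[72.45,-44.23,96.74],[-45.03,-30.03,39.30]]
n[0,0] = -90.4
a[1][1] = 55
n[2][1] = -44.23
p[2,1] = -93.93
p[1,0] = -60.66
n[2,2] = 96.74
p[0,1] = 37.48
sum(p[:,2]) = 156.28000000000003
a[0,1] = 46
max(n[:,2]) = 96.74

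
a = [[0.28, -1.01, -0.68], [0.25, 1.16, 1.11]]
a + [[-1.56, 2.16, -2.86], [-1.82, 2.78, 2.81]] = [[-1.28,1.15,-3.54],  [-1.57,3.94,3.92]]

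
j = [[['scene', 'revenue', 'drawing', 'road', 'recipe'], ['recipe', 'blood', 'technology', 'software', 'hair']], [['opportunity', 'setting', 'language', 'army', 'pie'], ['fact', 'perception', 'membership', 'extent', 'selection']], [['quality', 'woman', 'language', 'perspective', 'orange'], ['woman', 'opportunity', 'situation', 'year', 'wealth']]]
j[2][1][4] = 'wealth'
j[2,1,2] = 'situation'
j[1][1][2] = 'membership'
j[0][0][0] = 'scene'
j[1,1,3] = 'extent'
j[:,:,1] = [['revenue', 'blood'], ['setting', 'perception'], ['woman', 'opportunity']]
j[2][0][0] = 'quality'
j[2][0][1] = 'woman'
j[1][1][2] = 'membership'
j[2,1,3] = 'year'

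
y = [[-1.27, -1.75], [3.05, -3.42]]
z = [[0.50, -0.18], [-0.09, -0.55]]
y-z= [[-1.77,-1.57], [3.14,-2.87]]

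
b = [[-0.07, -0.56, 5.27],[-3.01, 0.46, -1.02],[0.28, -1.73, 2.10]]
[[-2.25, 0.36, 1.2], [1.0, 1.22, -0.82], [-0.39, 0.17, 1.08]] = b @ [[-0.23,  -0.44,  0.15], [-0.38,  -0.11,  -0.37], [-0.47,  0.05,  0.19]]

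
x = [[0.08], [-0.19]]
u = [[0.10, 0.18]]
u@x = [[-0.03]]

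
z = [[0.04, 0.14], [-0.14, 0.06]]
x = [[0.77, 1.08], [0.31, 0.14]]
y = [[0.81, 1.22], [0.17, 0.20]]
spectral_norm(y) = 1.49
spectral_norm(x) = 1.36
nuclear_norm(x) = 1.53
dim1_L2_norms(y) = [1.46, 0.26]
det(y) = -0.05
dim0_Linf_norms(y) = [0.81, 1.22]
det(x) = -0.23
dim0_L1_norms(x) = [1.08, 1.22]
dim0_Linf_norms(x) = [0.77, 1.08]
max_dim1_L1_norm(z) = 0.2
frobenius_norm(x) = 1.37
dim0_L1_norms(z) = [0.18, 0.2]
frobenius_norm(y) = 1.49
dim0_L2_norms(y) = [0.83, 1.24]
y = z + x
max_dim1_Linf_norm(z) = 0.14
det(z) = 0.02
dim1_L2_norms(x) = [1.33, 0.34]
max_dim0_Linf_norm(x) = 1.08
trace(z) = 0.10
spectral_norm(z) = 0.16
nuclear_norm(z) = 0.30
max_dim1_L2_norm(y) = 1.46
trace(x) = 0.91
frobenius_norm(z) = 0.21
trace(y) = 1.01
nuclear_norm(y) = 1.52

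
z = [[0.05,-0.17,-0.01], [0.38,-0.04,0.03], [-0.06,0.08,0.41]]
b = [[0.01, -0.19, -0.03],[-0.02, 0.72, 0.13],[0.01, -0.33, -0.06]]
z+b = [[0.06, -0.36, -0.04], [0.36, 0.68, 0.16], [-0.05, -0.25, 0.35]]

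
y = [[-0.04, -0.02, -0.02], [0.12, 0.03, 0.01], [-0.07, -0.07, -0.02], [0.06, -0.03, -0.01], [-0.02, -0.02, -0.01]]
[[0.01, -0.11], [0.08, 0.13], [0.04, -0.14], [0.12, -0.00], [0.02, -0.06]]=y@[[1.10, 0.74],  [-1.33, 0.32],  [-1.37, 3.49]]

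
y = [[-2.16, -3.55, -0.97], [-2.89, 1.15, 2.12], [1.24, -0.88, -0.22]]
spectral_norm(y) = 4.27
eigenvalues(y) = [(-4.17+0j), (1.47+0.8j), (1.47-0.8j)]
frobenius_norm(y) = 5.89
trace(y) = -1.23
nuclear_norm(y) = 8.96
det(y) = -11.64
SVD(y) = [[1.0,0.06,-0.04], [-0.04,0.94,0.35], [0.06,-0.34,0.94]] @ diag([4.27094432602183, 4.004250379082288, 0.6807447874506887]) @ [[-0.46, -0.85, -0.25], [-0.82, 0.29, 0.5], [0.35, -0.43, 0.83]]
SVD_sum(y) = [[-1.96,-3.63,-1.07], [0.08,0.16,0.05], [-0.11,-0.2,-0.06]] + [[-0.19, 0.07, 0.12], [-3.06, 1.10, 1.88], [1.12, -0.40, -0.69]] + [[-0.01,0.01,-0.02], [0.08,-0.1,0.20], [0.23,-0.28,0.53]]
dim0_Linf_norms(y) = [2.89, 3.55, 2.12]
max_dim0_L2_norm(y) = 3.83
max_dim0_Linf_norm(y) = 3.55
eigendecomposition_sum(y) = [[(-2.94+0j), (-1.91+0j), (0.3-0j)], [-1.81+0.00j, (-1.17+0j), (0.19-0j)], [0.52-0.00j, 0.34-0.00j, (-0.05+0j)]] + [[(0.39-0.2j), (-0.82+0.71j), -0.64+1.30j], [(-0.54+0.24j), (1.16-0.88j), (0.97-1.7j)], [0.36-0.44j, (-0.61+1.27j), (-0.08+1.88j)]] + [[(0.39+0.2j), -0.82-0.71j, -0.64-1.30j], [-0.54-0.24j, 1.16+0.88j, (0.97+1.7j)], [0.36+0.44j, (-0.61-1.27j), -0.08-1.88j]]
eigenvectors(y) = [[(0.84+0j), 0.47-0.03j, (0.47+0.03j)], [(0.52+0j), (-0.64+0j), -0.64-0.00j], [(-0.15+0j), (0.54-0.28j), 0.54+0.28j]]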